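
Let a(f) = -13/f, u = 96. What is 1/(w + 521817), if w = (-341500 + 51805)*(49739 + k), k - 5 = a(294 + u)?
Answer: -2/28820113213 ≈ -6.9396e-11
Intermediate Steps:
k = 149/30 (k = 5 - 13/(294 + 96) = 5 - 13/390 = 5 - 13*1/390 = 5 - 1/30 = 149/30 ≈ 4.9667)
w = -28821156847/2 (w = (-341500 + 51805)*(49739 + 149/30) = -289695*1492319/30 = -28821156847/2 ≈ -1.4411e+10)
1/(w + 521817) = 1/(-28821156847/2 + 521817) = 1/(-28820113213/2) = -2/28820113213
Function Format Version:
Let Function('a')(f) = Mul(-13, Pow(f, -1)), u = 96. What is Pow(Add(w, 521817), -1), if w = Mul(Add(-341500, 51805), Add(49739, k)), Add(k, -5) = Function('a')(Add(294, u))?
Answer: Rational(-2, 28820113213) ≈ -6.9396e-11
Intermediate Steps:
k = Rational(149, 30) (k = Add(5, Mul(-13, Pow(Add(294, 96), -1))) = Add(5, Mul(-13, Pow(390, -1))) = Add(5, Mul(-13, Rational(1, 390))) = Add(5, Rational(-1, 30)) = Rational(149, 30) ≈ 4.9667)
w = Rational(-28821156847, 2) (w = Mul(Add(-341500, 51805), Add(49739, Rational(149, 30))) = Mul(-289695, Rational(1492319, 30)) = Rational(-28821156847, 2) ≈ -1.4411e+10)
Pow(Add(w, 521817), -1) = Pow(Add(Rational(-28821156847, 2), 521817), -1) = Pow(Rational(-28820113213, 2), -1) = Rational(-2, 28820113213)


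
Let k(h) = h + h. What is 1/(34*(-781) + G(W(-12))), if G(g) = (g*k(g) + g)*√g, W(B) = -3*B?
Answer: -1/10786 ≈ -9.2713e-5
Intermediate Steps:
k(h) = 2*h
G(g) = √g*(g + 2*g²) (G(g) = (g*(2*g) + g)*√g = (2*g² + g)*√g = (g + 2*g²)*√g = √g*(g + 2*g²))
1/(34*(-781) + G(W(-12))) = 1/(34*(-781) + (-3*(-12))^(3/2)*(1 + 2*(-3*(-12)))) = 1/(-26554 + 36^(3/2)*(1 + 2*36)) = 1/(-26554 + 216*(1 + 72)) = 1/(-26554 + 216*73) = 1/(-26554 + 15768) = 1/(-10786) = -1/10786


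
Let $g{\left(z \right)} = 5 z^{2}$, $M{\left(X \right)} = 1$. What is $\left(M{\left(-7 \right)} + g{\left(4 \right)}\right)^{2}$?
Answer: $6561$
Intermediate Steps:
$\left(M{\left(-7 \right)} + g{\left(4 \right)}\right)^{2} = \left(1 + 5 \cdot 4^{2}\right)^{2} = \left(1 + 5 \cdot 16\right)^{2} = \left(1 + 80\right)^{2} = 81^{2} = 6561$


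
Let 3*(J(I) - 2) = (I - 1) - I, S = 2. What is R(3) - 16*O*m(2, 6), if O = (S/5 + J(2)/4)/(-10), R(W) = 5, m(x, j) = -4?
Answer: -17/75 ≈ -0.22667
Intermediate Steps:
J(I) = 5/3 (J(I) = 2 + ((I - 1) - I)/3 = 2 + ((-1 + I) - I)/3 = 2 + (⅓)*(-1) = 2 - ⅓ = 5/3)
O = -49/600 (O = (2/5 + (5/3)/4)/(-10) = (2*(⅕) + (5/3)*(¼))*(-⅒) = (⅖ + 5/12)*(-⅒) = (49/60)*(-⅒) = -49/600 ≈ -0.081667)
R(3) - 16*O*m(2, 6) = 5 - 16*(-49/600)*(-4) = 5 - (-98)*(-4)/75 = 5 - 1*392/75 = 5 - 392/75 = -17/75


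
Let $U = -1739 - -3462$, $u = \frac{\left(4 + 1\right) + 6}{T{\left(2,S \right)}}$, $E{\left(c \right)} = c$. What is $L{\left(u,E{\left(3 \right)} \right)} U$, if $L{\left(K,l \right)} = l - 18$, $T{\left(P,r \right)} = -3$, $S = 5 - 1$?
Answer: $-25845$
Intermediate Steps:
$S = 4$
$u = - \frac{11}{3}$ ($u = \frac{\left(4 + 1\right) + 6}{-3} = \left(5 + 6\right) \left(- \frac{1}{3}\right) = 11 \left(- \frac{1}{3}\right) = - \frac{11}{3} \approx -3.6667$)
$U = 1723$ ($U = -1739 + 3462 = 1723$)
$L{\left(K,l \right)} = -18 + l$
$L{\left(u,E{\left(3 \right)} \right)} U = \left(-18 + 3\right) 1723 = \left(-15\right) 1723 = -25845$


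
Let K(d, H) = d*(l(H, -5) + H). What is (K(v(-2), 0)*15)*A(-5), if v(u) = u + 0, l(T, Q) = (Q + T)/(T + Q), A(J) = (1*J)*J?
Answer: -750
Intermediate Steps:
A(J) = J**2 (A(J) = J*J = J**2)
l(T, Q) = 1 (l(T, Q) = (Q + T)/(Q + T) = 1)
v(u) = u
K(d, H) = d*(1 + H)
(K(v(-2), 0)*15)*A(-5) = (-2*(1 + 0)*15)*(-5)**2 = (-2*1*15)*25 = -2*15*25 = -30*25 = -750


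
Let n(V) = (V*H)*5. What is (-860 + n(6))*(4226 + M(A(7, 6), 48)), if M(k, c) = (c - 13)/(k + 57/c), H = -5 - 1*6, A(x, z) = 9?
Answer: -820383620/163 ≈ -5.0330e+6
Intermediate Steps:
H = -11 (H = -5 - 6 = -11)
n(V) = -55*V (n(V) = (V*(-11))*5 = -11*V*5 = -55*V)
M(k, c) = (-13 + c)/(k + 57/c)
(-860 + n(6))*(4226 + M(A(7, 6), 48)) = (-860 - 55*6)*(4226 + 48*(-13 + 48)/(57 + 48*9)) = (-860 - 330)*(4226 + 48*35/(57 + 432)) = -1190*(4226 + 48*35/489) = -1190*(4226 + 48*(1/489)*35) = -1190*(4226 + 560/163) = -1190*689398/163 = -820383620/163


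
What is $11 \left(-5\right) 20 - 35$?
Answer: $-1135$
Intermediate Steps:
$11 \left(-5\right) 20 - 35 = \left(-55\right) 20 - 35 = -1100 - 35 = -1135$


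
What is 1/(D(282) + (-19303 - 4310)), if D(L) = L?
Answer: -1/23331 ≈ -4.2861e-5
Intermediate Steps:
1/(D(282) + (-19303 - 4310)) = 1/(282 + (-19303 - 4310)) = 1/(282 - 23613) = 1/(-23331) = -1/23331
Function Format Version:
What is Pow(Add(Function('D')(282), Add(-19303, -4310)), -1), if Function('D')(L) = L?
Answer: Rational(-1, 23331) ≈ -4.2861e-5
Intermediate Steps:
Pow(Add(Function('D')(282), Add(-19303, -4310)), -1) = Pow(Add(282, Add(-19303, -4310)), -1) = Pow(Add(282, -23613), -1) = Pow(-23331, -1) = Rational(-1, 23331)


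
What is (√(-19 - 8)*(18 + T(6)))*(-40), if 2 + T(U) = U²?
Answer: -6240*I*√3 ≈ -10808.0*I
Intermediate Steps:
T(U) = -2 + U²
(√(-19 - 8)*(18 + T(6)))*(-40) = (√(-19 - 8)*(18 + (-2 + 6²)))*(-40) = (√(-27)*(18 + (-2 + 36)))*(-40) = ((3*I*√3)*(18 + 34))*(-40) = ((3*I*√3)*52)*(-40) = (156*I*√3)*(-40) = -6240*I*√3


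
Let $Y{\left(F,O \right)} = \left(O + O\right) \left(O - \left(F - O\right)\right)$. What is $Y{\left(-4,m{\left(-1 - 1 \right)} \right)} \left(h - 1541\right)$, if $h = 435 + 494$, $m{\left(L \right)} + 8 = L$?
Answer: $-195840$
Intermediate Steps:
$m{\left(L \right)} = -8 + L$
$h = 929$
$Y{\left(F,O \right)} = 2 O \left(- F + 2 O\right)$
$Y{\left(-4,m{\left(-1 - 1 \right)} \right)} \left(h - 1541\right) = 2 \left(-8 - 2\right) \left(\left(-1\right) \left(-4\right) + 2 \left(-8 - 2\right)\right) \left(929 - 1541\right) = 2 \left(-8 - 2\right) \left(4 + 2 \left(-8 - 2\right)\right) \left(-612\right) = 2 \left(-10\right) \left(4 + 2 \left(-10\right)\right) \left(-612\right) = 2 \left(-10\right) \left(4 - 20\right) \left(-612\right) = 2 \left(-10\right) \left(-16\right) \left(-612\right) = 320 \left(-612\right) = -195840$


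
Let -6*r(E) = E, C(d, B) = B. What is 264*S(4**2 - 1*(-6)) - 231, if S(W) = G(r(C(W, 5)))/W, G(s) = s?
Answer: -241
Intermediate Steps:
r(E) = -E/6
S(W) = -5/(6*W) (S(W) = (-1/6*5)/W = -5/(6*W))
264*S(4**2 - 1*(-6)) - 231 = 264*(-5/(6*(4**2 - 1*(-6)))) - 231 = 264*(-5/(6*(16 + 6))) - 231 = 264*(-5/6/22) - 231 = 264*(-5/6*1/22) - 231 = 264*(-5/132) - 231 = -10 - 231 = -241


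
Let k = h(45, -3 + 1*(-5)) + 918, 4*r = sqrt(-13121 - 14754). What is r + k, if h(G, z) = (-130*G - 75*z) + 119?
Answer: -4213 + 5*I*sqrt(1115)/4 ≈ -4213.0 + 41.74*I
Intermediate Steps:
r = 5*I*sqrt(1115)/4 (r = sqrt(-13121 - 14754)/4 = sqrt(-27875)/4 = (5*I*sqrt(1115))/4 = 5*I*sqrt(1115)/4 ≈ 41.74*I)
h(G, z) = 119 - 130*G - 75*z
k = -4213 (k = (119 - 130*45 - 75*(-3 + 1*(-5))) + 918 = (119 - 5850 - 75*(-3 - 5)) + 918 = (119 - 5850 - 75*(-8)) + 918 = (119 - 5850 + 600) + 918 = -5131 + 918 = -4213)
r + k = 5*I*sqrt(1115)/4 - 4213 = -4213 + 5*I*sqrt(1115)/4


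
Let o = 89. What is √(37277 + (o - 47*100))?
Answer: √32666 ≈ 180.74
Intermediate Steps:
√(37277 + (o - 47*100)) = √(37277 + (89 - 47*100)) = √(37277 + (89 - 4700)) = √(37277 - 4611) = √32666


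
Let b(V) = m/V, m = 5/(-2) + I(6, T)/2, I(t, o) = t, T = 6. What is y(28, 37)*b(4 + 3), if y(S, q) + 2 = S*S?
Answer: 391/7 ≈ 55.857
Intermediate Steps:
y(S, q) = -2 + S**2 (y(S, q) = -2 + S*S = -2 + S**2)
m = 1/2 (m = 5/(-2) + 6/2 = 5*(-1/2) + 6*(1/2) = -5/2 + 3 = 1/2 ≈ 0.50000)
b(V) = 1/(2*V)
y(28, 37)*b(4 + 3) = (-2 + 28**2)*(1/(2*(4 + 3))) = (-2 + 784)*((1/2)/7) = 782*((1/2)*(1/7)) = 782*(1/14) = 391/7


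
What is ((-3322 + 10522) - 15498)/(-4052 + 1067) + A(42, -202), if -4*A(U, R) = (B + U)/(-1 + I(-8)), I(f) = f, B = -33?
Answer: 12059/3980 ≈ 3.0299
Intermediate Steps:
A(U, R) = -11/12 + U/36 (A(U, R) = -(-33 + U)/(4*(-1 - 8)) = -(-33 + U)/(4*(-9)) = -(-33 + U)*(-1)/(4*9) = -(11/3 - U/9)/4 = -11/12 + U/36)
((-3322 + 10522) - 15498)/(-4052 + 1067) + A(42, -202) = ((-3322 + 10522) - 15498)/(-4052 + 1067) + (-11/12 + (1/36)*42) = (7200 - 15498)/(-2985) + (-11/12 + 7/6) = -8298*(-1/2985) + ¼ = 2766/995 + ¼ = 12059/3980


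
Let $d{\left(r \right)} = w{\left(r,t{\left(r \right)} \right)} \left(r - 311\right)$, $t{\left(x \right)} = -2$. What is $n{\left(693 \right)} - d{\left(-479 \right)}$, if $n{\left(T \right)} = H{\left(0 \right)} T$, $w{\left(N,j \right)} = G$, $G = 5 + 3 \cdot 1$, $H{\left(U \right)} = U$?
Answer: $6320$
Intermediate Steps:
$G = 8$ ($G = 5 + 3 = 8$)
$w{\left(N,j \right)} = 8$
$n{\left(T \right)} = 0$ ($n{\left(T \right)} = 0 T = 0$)
$d{\left(r \right)} = -2488 + 8 r$ ($d{\left(r \right)} = 8 \left(r - 311\right) = 8 \left(-311 + r\right) = -2488 + 8 r$)
$n{\left(693 \right)} - d{\left(-479 \right)} = 0 - \left(-2488 + 8 \left(-479\right)\right) = 0 - \left(-2488 - 3832\right) = 0 - -6320 = 0 + 6320 = 6320$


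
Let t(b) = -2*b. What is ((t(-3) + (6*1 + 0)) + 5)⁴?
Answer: 83521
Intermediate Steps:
((t(-3) + (6*1 + 0)) + 5)⁴ = ((-2*(-3) + (6*1 + 0)) + 5)⁴ = ((6 + (6 + 0)) + 5)⁴ = ((6 + 6) + 5)⁴ = (12 + 5)⁴ = 17⁴ = 83521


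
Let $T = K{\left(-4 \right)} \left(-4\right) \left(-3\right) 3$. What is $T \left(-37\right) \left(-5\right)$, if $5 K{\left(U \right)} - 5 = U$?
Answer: $1332$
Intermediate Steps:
$K{\left(U \right)} = 1 + \frac{U}{5}$
$T = \frac{36}{5}$ ($T = \left(1 + \frac{1}{5} \left(-4\right)\right) \left(-4\right) \left(-3\right) 3 = \left(1 - \frac{4}{5}\right) 12 \cdot 3 = \frac{1}{5} \cdot 36 = \frac{36}{5} \approx 7.2$)
$T \left(-37\right) \left(-5\right) = \frac{36}{5} \left(-37\right) \left(-5\right) = \left(- \frac{1332}{5}\right) \left(-5\right) = 1332$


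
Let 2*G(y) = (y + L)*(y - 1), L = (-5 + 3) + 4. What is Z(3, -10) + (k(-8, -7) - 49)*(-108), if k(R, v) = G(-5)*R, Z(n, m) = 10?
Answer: 13078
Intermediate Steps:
L = 2 (L = -2 + 4 = 2)
G(y) = (-1 + y)*(2 + y)/2 (G(y) = ((y + 2)*(y - 1))/2 = ((2 + y)*(-1 + y))/2 = ((-1 + y)*(2 + y))/2 = (-1 + y)*(2 + y)/2)
k(R, v) = 9*R (k(R, v) = (-1 + (½)*(-5) + (½)*(-5)²)*R = (-1 - 5/2 + (½)*25)*R = (-1 - 5/2 + 25/2)*R = 9*R)
Z(3, -10) + (k(-8, -7) - 49)*(-108) = 10 + (9*(-8) - 49)*(-108) = 10 + (-72 - 49)*(-108) = 10 - 121*(-108) = 10 + 13068 = 13078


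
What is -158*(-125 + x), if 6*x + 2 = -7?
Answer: 19987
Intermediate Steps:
x = -3/2 (x = -⅓ + (⅙)*(-7) = -⅓ - 7/6 = -3/2 ≈ -1.5000)
-158*(-125 + x) = -158*(-125 - 3/2) = -158*(-253/2) = 19987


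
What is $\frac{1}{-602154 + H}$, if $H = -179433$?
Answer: $- \frac{1}{781587} \approx -1.2794 \cdot 10^{-6}$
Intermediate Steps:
$\frac{1}{-602154 + H} = \frac{1}{-602154 - 179433} = \frac{1}{-781587} = - \frac{1}{781587}$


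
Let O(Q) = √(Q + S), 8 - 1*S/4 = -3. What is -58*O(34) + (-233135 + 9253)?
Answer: -223882 - 58*√78 ≈ -2.2439e+5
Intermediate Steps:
S = 44 (S = 32 - 4*(-3) = 32 + 12 = 44)
O(Q) = √(44 + Q) (O(Q) = √(Q + 44) = √(44 + Q))
-58*O(34) + (-233135 + 9253) = -58*√(44 + 34) + (-233135 + 9253) = -58*√78 - 223882 = -223882 - 58*√78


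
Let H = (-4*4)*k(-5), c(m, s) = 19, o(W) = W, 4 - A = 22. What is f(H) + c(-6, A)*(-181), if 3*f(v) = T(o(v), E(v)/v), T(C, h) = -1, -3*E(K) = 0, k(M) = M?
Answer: -10318/3 ≈ -3439.3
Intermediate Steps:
A = -18 (A = 4 - 1*22 = 4 - 22 = -18)
E(K) = 0 (E(K) = -⅓*0 = 0)
H = 80 (H = -4*4*(-5) = -16*(-5) = 80)
f(v) = -⅓ (f(v) = (⅓)*(-1) = -⅓)
f(H) + c(-6, A)*(-181) = -⅓ + 19*(-181) = -⅓ - 3439 = -10318/3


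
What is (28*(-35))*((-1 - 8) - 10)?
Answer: 18620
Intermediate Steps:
(28*(-35))*((-1 - 8) - 10) = -980*(-9 - 10) = -980*(-19) = 18620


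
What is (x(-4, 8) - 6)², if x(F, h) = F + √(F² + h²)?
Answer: 180 - 80*√5 ≈ 1.1146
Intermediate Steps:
(x(-4, 8) - 6)² = ((-4 + √((-4)² + 8²)) - 6)² = ((-4 + √(16 + 64)) - 6)² = ((-4 + √80) - 6)² = ((-4 + 4*√5) - 6)² = (-10 + 4*√5)²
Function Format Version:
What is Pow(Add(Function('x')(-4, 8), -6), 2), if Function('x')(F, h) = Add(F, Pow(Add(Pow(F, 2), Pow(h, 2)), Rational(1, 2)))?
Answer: Add(180, Mul(-80, Pow(5, Rational(1, 2)))) ≈ 1.1146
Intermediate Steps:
Pow(Add(Function('x')(-4, 8), -6), 2) = Pow(Add(Add(-4, Pow(Add(Pow(-4, 2), Pow(8, 2)), Rational(1, 2))), -6), 2) = Pow(Add(Add(-4, Pow(Add(16, 64), Rational(1, 2))), -6), 2) = Pow(Add(Add(-4, Pow(80, Rational(1, 2))), -6), 2) = Pow(Add(Add(-4, Mul(4, Pow(5, Rational(1, 2)))), -6), 2) = Pow(Add(-10, Mul(4, Pow(5, Rational(1, 2)))), 2)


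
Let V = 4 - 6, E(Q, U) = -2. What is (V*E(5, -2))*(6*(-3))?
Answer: -72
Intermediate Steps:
V = -2
(V*E(5, -2))*(6*(-3)) = (-2*(-2))*(6*(-3)) = 4*(-18) = -72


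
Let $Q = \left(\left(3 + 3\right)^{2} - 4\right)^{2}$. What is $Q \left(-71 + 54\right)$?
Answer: $-17408$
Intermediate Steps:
$Q = 1024$ ($Q = \left(6^{2} - 4\right)^{2} = \left(36 - 4\right)^{2} = 32^{2} = 1024$)
$Q \left(-71 + 54\right) = 1024 \left(-71 + 54\right) = 1024 \left(-17\right) = -17408$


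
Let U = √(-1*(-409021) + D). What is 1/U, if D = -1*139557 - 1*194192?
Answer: √2/388 ≈ 0.0036449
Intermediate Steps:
D = -333749 (D = -139557 - 194192 = -333749)
U = 194*√2 (U = √(-1*(-409021) - 333749) = √(409021 - 333749) = √75272 = 194*√2 ≈ 274.36)
1/U = 1/(194*√2) = √2/388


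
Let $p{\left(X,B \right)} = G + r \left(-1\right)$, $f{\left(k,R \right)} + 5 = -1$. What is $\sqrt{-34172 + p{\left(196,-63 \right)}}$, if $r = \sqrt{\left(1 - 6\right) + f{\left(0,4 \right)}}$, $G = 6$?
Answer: $\sqrt{-34166 - i \sqrt{11}} \approx 0.009 - 184.84 i$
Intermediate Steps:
$f{\left(k,R \right)} = -6$ ($f{\left(k,R \right)} = -5 - 1 = -6$)
$r = i \sqrt{11}$ ($r = \sqrt{\left(1 - 6\right) - 6} = \sqrt{-5 - 6} = \sqrt{-11} = i \sqrt{11} \approx 3.3166 i$)
$p{\left(X,B \right)} = 6 - i \sqrt{11}$ ($p{\left(X,B \right)} = 6 + i \sqrt{11} \left(-1\right) = 6 - i \sqrt{11}$)
$\sqrt{-34172 + p{\left(196,-63 \right)}} = \sqrt{-34172 + \left(6 - i \sqrt{11}\right)} = \sqrt{-34166 - i \sqrt{11}}$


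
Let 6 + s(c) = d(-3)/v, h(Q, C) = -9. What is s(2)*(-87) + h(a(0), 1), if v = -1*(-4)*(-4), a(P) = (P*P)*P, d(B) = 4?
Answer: 2139/4 ≈ 534.75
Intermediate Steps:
a(P) = P³ (a(P) = P²*P = P³)
v = -16 (v = 4*(-4) = -16)
s(c) = -25/4 (s(c) = -6 + 4/(-16) = -6 + 4*(-1/16) = -6 - ¼ = -25/4)
s(2)*(-87) + h(a(0), 1) = -25/4*(-87) - 9 = 2175/4 - 9 = 2139/4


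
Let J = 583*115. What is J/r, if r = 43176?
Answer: 67045/43176 ≈ 1.5528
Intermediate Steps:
J = 67045
J/r = 67045/43176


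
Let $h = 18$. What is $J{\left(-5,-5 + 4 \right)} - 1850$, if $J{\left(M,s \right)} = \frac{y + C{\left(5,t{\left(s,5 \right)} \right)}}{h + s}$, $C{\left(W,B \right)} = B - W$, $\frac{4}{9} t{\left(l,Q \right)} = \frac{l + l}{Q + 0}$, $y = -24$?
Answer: $- \frac{314799}{170} \approx -1851.8$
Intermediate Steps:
$t{\left(l,Q \right)} = \frac{9 l}{2 Q}$ ($t{\left(l,Q \right)} = \frac{9 \frac{l + l}{Q + 0}}{4} = \frac{9 \frac{2 l}{Q}}{4} = \frac{9 l}{2 Q}$)
$J{\left(M,s \right)} = \frac{-29 + \frac{9 s}{10}}{18 + s}$ ($J{\left(M,s \right)} = \frac{-24 + \left(\frac{9 s}{2 \cdot 5} - 5\right)}{18 + s} = \frac{-24 + \left(\frac{9}{2} s \frac{1}{5} - 5\right)}{18 + s} = \frac{-24 + \left(\frac{9 s}{10} - 5\right)}{18 + s} = \frac{-24 + \left(-5 + \frac{9 s}{10}\right)}{18 + s} = \frac{-29 + \frac{9 s}{10}}{18 + s}$)
$J{\left(-5,-5 + 4 \right)} - 1850 = \frac{-290 + 9 \left(-5 + 4\right)}{10 \left(18 + \left(-5 + 4\right)\right)} - 1850 = \frac{-290 + 9 \left(-1\right)}{10 \left(18 - 1\right)} - 1850 = \frac{-290 - 9}{10 \cdot 17} - 1850 = \frac{1}{10} \cdot \frac{1}{17} \left(-299\right) - 1850 = - \frac{299}{170} - 1850 = - \frac{314799}{170}$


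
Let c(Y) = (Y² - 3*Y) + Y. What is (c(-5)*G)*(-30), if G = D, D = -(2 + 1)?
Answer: 3150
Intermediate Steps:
D = -3 (D = -1*3 = -3)
G = -3
c(Y) = Y² - 2*Y
(c(-5)*G)*(-30) = (-5*(-2 - 5)*(-3))*(-30) = (-5*(-7)*(-3))*(-30) = (35*(-3))*(-30) = -105*(-30) = 3150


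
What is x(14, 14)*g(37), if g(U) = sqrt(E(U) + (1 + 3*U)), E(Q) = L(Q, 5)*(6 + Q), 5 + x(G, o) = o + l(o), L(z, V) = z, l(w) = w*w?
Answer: 205*sqrt(1703) ≈ 8459.8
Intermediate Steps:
l(w) = w**2
x(G, o) = -5 + o + o**2 (x(G, o) = -5 + (o + o**2) = -5 + o + o**2)
E(Q) = Q*(6 + Q)
g(U) = sqrt(1 + 3*U + U*(6 + U)) (g(U) = sqrt(U*(6 + U) + (1 + 3*U)) = sqrt(1 + 3*U + U*(6 + U)))
x(14, 14)*g(37) = (-5 + 14 + 14**2)*sqrt(1 + 37**2 + 9*37) = (-5 + 14 + 196)*sqrt(1 + 1369 + 333) = 205*sqrt(1703)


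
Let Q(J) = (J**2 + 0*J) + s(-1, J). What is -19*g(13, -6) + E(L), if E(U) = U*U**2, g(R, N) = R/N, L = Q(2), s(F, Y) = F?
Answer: 409/6 ≈ 68.167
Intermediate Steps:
Q(J) = -1 + J**2 (Q(J) = (J**2 + 0*J) - 1 = (J**2 + 0) - 1 = J**2 - 1 = -1 + J**2)
L = 3 (L = -1 + 2**2 = -1 + 4 = 3)
E(U) = U**3
-19*g(13, -6) + E(L) = -247/(-6) + 3**3 = -247*(-1)/6 + 27 = -19*(-13/6) + 27 = 247/6 + 27 = 409/6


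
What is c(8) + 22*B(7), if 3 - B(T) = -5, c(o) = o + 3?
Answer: 187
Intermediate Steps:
c(o) = 3 + o
B(T) = 8 (B(T) = 3 - 1*(-5) = 3 + 5 = 8)
c(8) + 22*B(7) = (3 + 8) + 22*8 = 11 + 176 = 187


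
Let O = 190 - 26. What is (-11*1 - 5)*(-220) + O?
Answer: 3684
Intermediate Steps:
O = 164
(-11*1 - 5)*(-220) + O = (-11*1 - 5)*(-220) + 164 = (-11 - 5)*(-220) + 164 = -16*(-220) + 164 = 3520 + 164 = 3684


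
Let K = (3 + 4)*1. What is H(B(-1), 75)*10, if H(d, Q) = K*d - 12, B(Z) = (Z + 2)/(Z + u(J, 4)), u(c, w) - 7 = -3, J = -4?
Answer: -290/3 ≈ -96.667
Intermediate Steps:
u(c, w) = 4 (u(c, w) = 7 - 3 = 4)
B(Z) = (2 + Z)/(4 + Z) (B(Z) = (Z + 2)/(Z + 4) = (2 + Z)/(4 + Z))
K = 7 (K = 7*1 = 7)
H(d, Q) = -12 + 7*d (H(d, Q) = 7*d - 12 = -12 + 7*d)
H(B(-1), 75)*10 = (-12 + 7*((2 - 1)/(4 - 1)))*10 = (-12 + 7*(1/3))*10 = (-12 + 7*((⅓)*1))*10 = (-12 + 7*(⅓))*10 = (-12 + 7/3)*10 = -29/3*10 = -290/3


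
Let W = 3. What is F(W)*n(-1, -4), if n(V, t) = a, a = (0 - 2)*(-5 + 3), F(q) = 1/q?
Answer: 4/3 ≈ 1.3333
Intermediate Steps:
F(q) = 1/q
a = 4 (a = -2*(-2) = 4)
n(V, t) = 4
F(W)*n(-1, -4) = 4/3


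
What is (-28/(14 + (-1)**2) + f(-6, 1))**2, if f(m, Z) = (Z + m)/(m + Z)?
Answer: 169/225 ≈ 0.75111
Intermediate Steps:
f(m, Z) = 1 (f(m, Z) = (Z + m)/(Z + m) = 1)
(-28/(14 + (-1)**2) + f(-6, 1))**2 = (-28/(14 + (-1)**2) + 1)**2 = (-28/(14 + 1) + 1)**2 = (-28/15 + 1)**2 = (-13/15)**2 = 169/225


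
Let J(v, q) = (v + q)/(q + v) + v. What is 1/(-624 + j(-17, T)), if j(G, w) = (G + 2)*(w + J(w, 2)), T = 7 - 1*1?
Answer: -1/819 ≈ -0.0012210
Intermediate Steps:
T = 6 (T = 7 - 1 = 6)
J(v, q) = 1 + v (J(v, q) = (q + v)/(q + v) + v = 1 + v)
j(G, w) = (1 + 2*w)*(2 + G) (j(G, w) = (G + 2)*(w + (1 + w)) = (2 + G)*(1 + 2*w) = (1 + 2*w)*(2 + G))
1/(-624 + j(-17, T)) = 1/(-624 + (2 - 17 + 4*6 + 2*(-17)*6)) = 1/(-624 + (2 - 17 + 24 - 204)) = 1/(-624 - 195) = 1/(-819) = -1/819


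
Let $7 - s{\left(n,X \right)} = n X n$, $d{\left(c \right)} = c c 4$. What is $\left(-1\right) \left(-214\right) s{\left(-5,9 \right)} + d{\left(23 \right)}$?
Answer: $-44536$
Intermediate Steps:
$d{\left(c \right)} = 4 c^{2}$ ($d{\left(c \right)} = c^{2} \cdot 4 = 4 c^{2}$)
$s{\left(n,X \right)} = 7 - X n^{2}$ ($s{\left(n,X \right)} = 7 - n X n = 7 - X n n = 7 - X n^{2}$)
$\left(-1\right) \left(-214\right) s{\left(-5,9 \right)} + d{\left(23 \right)} = \left(-1\right) \left(-214\right) \left(7 - 9 \left(-5\right)^{2}\right) + 4 \cdot 23^{2} = 214 \left(7 - 9 \cdot 25\right) + 4 \cdot 529 = 214 \left(7 - 225\right) + 2116 = 214 \left(-218\right) + 2116 = -46652 + 2116 = -44536$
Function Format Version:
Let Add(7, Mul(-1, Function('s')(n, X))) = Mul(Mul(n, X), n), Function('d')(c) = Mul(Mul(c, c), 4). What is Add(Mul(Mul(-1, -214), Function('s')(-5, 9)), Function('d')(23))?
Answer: -44536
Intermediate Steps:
Function('d')(c) = Mul(4, Pow(c, 2)) (Function('d')(c) = Mul(Pow(c, 2), 4) = Mul(4, Pow(c, 2)))
Function('s')(n, X) = Add(7, Mul(-1, X, Pow(n, 2))) (Function('s')(n, X) = Add(7, Mul(-1, Mul(Mul(n, X), n))) = Add(7, Mul(-1, Mul(Mul(X, n), n))) = Add(7, Mul(-1, Mul(X, Pow(n, 2)))) = Add(7, Mul(-1, X, Pow(n, 2))))
Add(Mul(Mul(-1, -214), Function('s')(-5, 9)), Function('d')(23)) = Add(Mul(Mul(-1, -214), Add(7, Mul(-1, 9, Pow(-5, 2)))), Mul(4, Pow(23, 2))) = Add(Mul(214, Add(7, Mul(-1, 9, 25))), Mul(4, 529)) = Add(Mul(214, Add(7, -225)), 2116) = Add(Mul(214, -218), 2116) = Add(-46652, 2116) = -44536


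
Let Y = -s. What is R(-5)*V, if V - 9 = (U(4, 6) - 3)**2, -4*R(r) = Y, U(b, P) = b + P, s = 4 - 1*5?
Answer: -29/2 ≈ -14.500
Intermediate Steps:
s = -1 (s = 4 - 5 = -1)
U(b, P) = P + b
Y = 1 (Y = -1*(-1) = 1)
R(r) = -1/4 (R(r) = -1/4*1 = -1/4)
V = 58 (V = 9 + ((6 + 4) - 3)**2 = 9 + (10 - 3)**2 = 9 + 7**2 = 9 + 49 = 58)
R(-5)*V = -1/4*58 = -29/2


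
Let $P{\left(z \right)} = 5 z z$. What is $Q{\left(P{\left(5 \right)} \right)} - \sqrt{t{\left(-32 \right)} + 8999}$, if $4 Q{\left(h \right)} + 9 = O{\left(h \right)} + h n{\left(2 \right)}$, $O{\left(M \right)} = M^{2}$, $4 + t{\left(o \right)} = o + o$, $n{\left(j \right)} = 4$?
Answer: $4029 - \sqrt{8931} \approx 3934.5$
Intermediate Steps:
$t{\left(o \right)} = -4 + 2 o$ ($t{\left(o \right)} = -4 + \left(o + o\right) = -4 + 2 o$)
$P{\left(z \right)} = 5 z^{2}$
$Q{\left(h \right)} = - \frac{9}{4} + h + \frac{h^{2}}{4}$ ($Q{\left(h \right)} = - \frac{9}{4} + \frac{h^{2} + h 4}{4} = - \frac{9}{4} + \frac{h^{2} + 4 h}{4} = - \frac{9}{4} + \left(h + \frac{h^{2}}{4}\right) = - \frac{9}{4} + h + \frac{h^{2}}{4}$)
$Q{\left(P{\left(5 \right)} \right)} - \sqrt{t{\left(-32 \right)} + 8999} = \left(- \frac{9}{4} + 5 \cdot 5^{2} + \frac{\left(5 \cdot 5^{2}\right)^{2}}{4}\right) - \sqrt{\left(-4 + 2 \left(-32\right)\right) + 8999} = \left(- \frac{9}{4} + 5 \cdot 25 + \frac{\left(5 \cdot 25\right)^{2}}{4}\right) - \sqrt{\left(-4 - 64\right) + 8999} = \left(- \frac{9}{4} + 125 + \frac{125^{2}}{4}\right) - \sqrt{-68 + 8999} = \left(- \frac{9}{4} + 125 + \frac{1}{4} \cdot 15625\right) - \sqrt{8931} = \left(- \frac{9}{4} + 125 + \frac{15625}{4}\right) - \sqrt{8931} = 4029 - \sqrt{8931}$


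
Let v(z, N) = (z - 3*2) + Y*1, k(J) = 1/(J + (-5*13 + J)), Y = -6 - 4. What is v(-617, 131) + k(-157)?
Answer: -239908/379 ≈ -633.00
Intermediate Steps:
Y = -10
k(J) = 1/(-65 + 2*J) (k(J) = 1/(J + (-65 + J)) = 1/(-65 + 2*J))
v(z, N) = -16 + z (v(z, N) = (z - 3*2) - 10*1 = (z - 6) - 10 = (-6 + z) - 10 = -16 + z)
v(-617, 131) + k(-157) = (-16 - 617) + 1/(-65 + 2*(-157)) = -633 + 1/(-65 - 314) = -633 + 1/(-379) = -633 - 1/379 = -239908/379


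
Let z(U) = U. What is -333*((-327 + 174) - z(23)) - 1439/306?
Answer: 17932609/306 ≈ 58603.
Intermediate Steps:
-333*((-327 + 174) - z(23)) - 1439/306 = -333*((-327 + 174) - 1*23) - 1439/306 = -333*(-153 - 23) - 1439*1/306 = -333*(-176) - 1439/306 = 58608 - 1439/306 = 17932609/306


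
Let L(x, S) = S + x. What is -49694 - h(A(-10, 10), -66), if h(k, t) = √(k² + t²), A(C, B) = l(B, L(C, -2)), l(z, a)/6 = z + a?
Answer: -49694 - 30*√5 ≈ -49761.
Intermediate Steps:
l(z, a) = 6*a + 6*z (l(z, a) = 6*(z + a) = 6*(a + z) = 6*a + 6*z)
A(C, B) = -12 + 6*B + 6*C (A(C, B) = 6*(-2 + C) + 6*B = (-12 + 6*C) + 6*B = -12 + 6*B + 6*C)
-49694 - h(A(-10, 10), -66) = -49694 - √((-12 + 6*10 + 6*(-10))² + (-66)²) = -49694 - √((-12 + 60 - 60)² + 4356) = -49694 - √((-12)² + 4356) = -49694 - √(144 + 4356) = -49694 - √4500 = -49694 - 30*√5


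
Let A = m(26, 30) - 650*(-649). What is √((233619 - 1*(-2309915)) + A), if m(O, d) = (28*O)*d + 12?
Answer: 14*√15241 ≈ 1728.4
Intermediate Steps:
m(O, d) = 12 + 28*O*d (m(O, d) = 28*O*d + 12 = 12 + 28*O*d)
A = 443702 (A = (12 + 28*26*30) - 650*(-649) = (12 + 21840) + 421850 = 21852 + 421850 = 443702)
√((233619 - 1*(-2309915)) + A) = √((233619 - 1*(-2309915)) + 443702) = √((233619 + 2309915) + 443702) = √(2543534 + 443702) = √2987236 = 14*√15241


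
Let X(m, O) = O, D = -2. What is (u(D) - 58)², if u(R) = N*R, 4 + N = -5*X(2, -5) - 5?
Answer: 8100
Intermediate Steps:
N = 16 (N = -4 + (-5*(-5) - 5) = -4 + (25 - 5) = -4 + 20 = 16)
u(R) = 16*R
(u(D) - 58)² = (16*(-2) - 58)² = (-32 - 58)² = (-90)² = 8100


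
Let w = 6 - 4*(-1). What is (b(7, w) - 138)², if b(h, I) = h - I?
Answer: 19881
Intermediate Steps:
w = 10 (w = 6 + 4 = 10)
(b(7, w) - 138)² = ((7 - 1*10) - 138)² = ((7 - 10) - 138)² = (-3 - 138)² = (-141)² = 19881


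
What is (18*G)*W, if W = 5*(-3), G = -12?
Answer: 3240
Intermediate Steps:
W = -15
(18*G)*W = (18*(-12))*(-15) = -216*(-15) = 3240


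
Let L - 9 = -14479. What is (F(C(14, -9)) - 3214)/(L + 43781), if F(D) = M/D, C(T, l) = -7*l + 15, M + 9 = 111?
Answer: -41765/381043 ≈ -0.10961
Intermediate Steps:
M = 102 (M = -9 + 111 = 102)
L = -14470 (L = 9 - 14479 = -14470)
C(T, l) = 15 - 7*l
F(D) = 102/D
(F(C(14, -9)) - 3214)/(L + 43781) = (102/(15 - 7*(-9)) - 3214)/(-14470 + 43781) = (102/(15 + 63) - 3214)/29311 = (102/78 - 3214)*(1/29311) = (102*(1/78) - 3214)*(1/29311) = (17/13 - 3214)*(1/29311) = -41765/13*1/29311 = -41765/381043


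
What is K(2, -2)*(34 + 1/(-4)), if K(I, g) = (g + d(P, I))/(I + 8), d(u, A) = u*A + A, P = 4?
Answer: 27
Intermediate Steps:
d(u, A) = A + A*u (d(u, A) = A*u + A = A + A*u)
K(I, g) = (g + 5*I)/(8 + I) (K(I, g) = (g + I*(1 + 4))/(I + 8) = (g + I*5)/(8 + I) = (g + 5*I)/(8 + I))
K(2, -2)*(34 + 1/(-4)) = ((-2 + 5*2)/(8 + 2))*(34 + 1/(-4)) = ((-2 + 10)/10)*(34 - ¼) = ((⅒)*8)*(135/4) = (⅘)*(135/4) = 27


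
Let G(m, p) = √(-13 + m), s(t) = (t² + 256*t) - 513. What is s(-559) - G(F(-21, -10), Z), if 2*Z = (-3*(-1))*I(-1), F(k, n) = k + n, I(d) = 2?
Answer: 168864 - 2*I*√11 ≈ 1.6886e+5 - 6.6332*I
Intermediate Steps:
s(t) = -513 + t² + 256*t
Z = 3 (Z = (-3*(-1)*2)/2 = (3*2)/2 = (½)*6 = 3)
s(-559) - G(F(-21, -10), Z) = (-513 + (-559)² + 256*(-559)) - √(-13 + (-21 - 10)) = (-513 + 312481 - 143104) - √(-13 - 31) = 168864 - √(-44) = 168864 - 2*I*√11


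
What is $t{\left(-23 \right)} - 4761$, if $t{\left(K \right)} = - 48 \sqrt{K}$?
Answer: $-4761 - 48 i \sqrt{23} \approx -4761.0 - 230.2 i$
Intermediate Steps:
$t{\left(-23 \right)} - 4761 = - 48 \sqrt{-23} - 4761 = - 48 i \sqrt{23} - 4761 = -4761 - 48 i \sqrt{23}$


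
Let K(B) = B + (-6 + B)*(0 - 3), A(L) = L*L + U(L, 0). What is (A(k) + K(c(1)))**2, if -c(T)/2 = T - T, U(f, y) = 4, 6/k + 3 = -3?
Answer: 529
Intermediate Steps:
k = -1 (k = 6/(-3 - 3) = 6/(-6) = 6*(-1/6) = -1)
c(T) = 0 (c(T) = -2*(T - T) = -2*0 = 0)
A(L) = 4 + L**2 (A(L) = L*L + 4 = L**2 + 4 = 4 + L**2)
K(B) = 18 - 2*B (K(B) = B + (-6 + B)*(-3) = B + (18 - 3*B) = 18 - 2*B)
(A(k) + K(c(1)))**2 = ((4 + (-1)**2) + (18 - 2*0))**2 = ((4 + 1) + (18 + 0))**2 = (5 + 18)**2 = 23**2 = 529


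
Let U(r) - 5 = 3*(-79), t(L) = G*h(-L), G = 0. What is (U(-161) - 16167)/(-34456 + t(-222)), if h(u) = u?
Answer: 16399/34456 ≈ 0.47594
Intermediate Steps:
t(L) = 0 (t(L) = 0*(-L) = 0)
U(r) = -232 (U(r) = 5 + 3*(-79) = 5 - 237 = -232)
(U(-161) - 16167)/(-34456 + t(-222)) = (-232 - 16167)/(-34456 + 0) = -16399/(-34456) = -16399*(-1/34456) = 16399/34456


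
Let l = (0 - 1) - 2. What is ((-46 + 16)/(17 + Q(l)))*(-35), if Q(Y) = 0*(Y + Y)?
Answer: 1050/17 ≈ 61.765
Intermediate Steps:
l = -3 (l = -1 - 2 = -3)
Q(Y) = 0 (Q(Y) = 0*(2*Y) = 0)
((-46 + 16)/(17 + Q(l)))*(-35) = ((-46 + 16)/(17 + 0))*(-35) = -30/17*(-35) = 1050/17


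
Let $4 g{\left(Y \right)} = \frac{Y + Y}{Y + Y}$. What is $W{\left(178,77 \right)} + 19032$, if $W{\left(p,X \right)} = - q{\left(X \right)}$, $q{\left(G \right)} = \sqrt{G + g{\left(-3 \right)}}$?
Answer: $19032 - \frac{\sqrt{309}}{2} \approx 19023.0$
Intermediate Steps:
$g{\left(Y \right)} = \frac{1}{4}$ ($g{\left(Y \right)} = \frac{\left(Y + Y\right) \frac{1}{Y + Y}}{4} = \frac{2 Y \frac{1}{2 Y}}{4} = \frac{1}{4} \cdot 1 = \frac{1}{4}$)
$q{\left(G \right)} = \sqrt{\frac{1}{4} + G}$ ($q{\left(G \right)} = \sqrt{G + \frac{1}{4}} = \sqrt{\frac{1}{4} + G}$)
$W{\left(p,X \right)} = - \frac{\sqrt{1 + 4 X}}{2}$
$W{\left(178,77 \right)} + 19032 = - \frac{\sqrt{1 + 4 \cdot 77}}{2} + 19032 = - \frac{\sqrt{1 + 308}}{2} + 19032 = - \frac{\sqrt{309}}{2} + 19032 = 19032 - \frac{\sqrt{309}}{2}$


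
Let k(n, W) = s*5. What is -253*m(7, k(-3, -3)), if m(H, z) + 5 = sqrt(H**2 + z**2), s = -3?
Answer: 1265 - 253*sqrt(274) ≈ -2922.9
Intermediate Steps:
k(n, W) = -15 (k(n, W) = -3*5 = -15)
m(H, z) = -5 + sqrt(H**2 + z**2)
-253*m(7, k(-3, -3)) = -253*(-5 + sqrt(7**2 + (-15)**2)) = -253*(-5 + sqrt(49 + 225)) = -253*(-5 + sqrt(274)) = 1265 - 253*sqrt(274)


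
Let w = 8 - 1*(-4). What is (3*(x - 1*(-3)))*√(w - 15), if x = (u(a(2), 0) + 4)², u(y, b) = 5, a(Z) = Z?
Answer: 252*I*√3 ≈ 436.48*I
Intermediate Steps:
w = 12 (w = 8 + 4 = 12)
x = 81 (x = (5 + 4)² = 9² = 81)
(3*(x - 1*(-3)))*√(w - 15) = (3*(81 - 1*(-3)))*√(12 - 15) = (3*(81 + 3))*√(-3) = (3*84)*(I*√3) = 252*(I*√3) = 252*I*√3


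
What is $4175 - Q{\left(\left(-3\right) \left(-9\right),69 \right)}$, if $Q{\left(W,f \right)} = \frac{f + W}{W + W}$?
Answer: $\frac{37559}{9} \approx 4173.2$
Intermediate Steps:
$Q{\left(W,f \right)} = \frac{W + f}{2 W}$
$4175 - Q{\left(\left(-3\right) \left(-9\right),69 \right)} = 4175 - \frac{\left(-3\right) \left(-9\right) + 69}{2 \left(\left(-3\right) \left(-9\right)\right)} = 4175 - \frac{27 + 69}{2 \cdot 27} = 4175 - \frac{1}{2} \cdot \frac{1}{27} \cdot 96 = 4175 - \frac{16}{9} = \frac{37559}{9}$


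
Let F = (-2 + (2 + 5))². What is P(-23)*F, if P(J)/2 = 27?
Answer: 1350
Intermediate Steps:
P(J) = 54 (P(J) = 2*27 = 54)
F = 25 (F = (-2 + 7)² = 5² = 25)
P(-23)*F = 54*25 = 1350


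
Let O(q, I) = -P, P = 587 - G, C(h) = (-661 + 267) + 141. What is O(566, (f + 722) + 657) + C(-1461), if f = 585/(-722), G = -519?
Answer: -1359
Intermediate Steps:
C(h) = -253 (C(h) = -394 + 141 = -253)
f = -585/722 (f = 585*(-1/722) = -585/722 ≈ -0.81025)
P = 1106 (P = 587 - 1*(-519) = 587 + 519 = 1106)
O(q, I) = -1106 (O(q, I) = -1*1106 = -1106)
O(566, (f + 722) + 657) + C(-1461) = -1106 - 253 = -1359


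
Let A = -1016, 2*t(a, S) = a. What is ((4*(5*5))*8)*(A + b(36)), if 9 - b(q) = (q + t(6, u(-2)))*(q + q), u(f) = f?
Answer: -3052000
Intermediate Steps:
t(a, S) = a/2
b(q) = 9 - 2*q*(3 + q) (b(q) = 9 - (q + (½)*6)*(q + q) = 9 - (q + 3)*2*q = 9 - (3 + q)*2*q = 9 - 2*q*(3 + q))
((4*(5*5))*8)*(A + b(36)) = ((4*(5*5))*8)*(-1016 + (9 - 6*36 - 2*36²)) = ((4*25)*8)*(-1016 + (9 - 216 - 2*1296)) = (100*8)*(-1016 + (9 - 216 - 2592)) = 800*(-1016 - 2799) = 800*(-3815) = -3052000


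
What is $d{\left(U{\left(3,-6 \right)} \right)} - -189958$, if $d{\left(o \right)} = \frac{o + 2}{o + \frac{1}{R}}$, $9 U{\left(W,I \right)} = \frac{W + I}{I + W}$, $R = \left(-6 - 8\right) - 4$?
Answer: $189996$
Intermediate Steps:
$R = -18$ ($R = -14 - 4 = -18$)
$U{\left(W,I \right)} = \frac{1}{9}$ ($U{\left(W,I \right)} = \frac{\left(W + I\right) \frac{1}{I + W}}{9} = \frac{\left(I + W\right) \frac{1}{I + W}}{9} = \frac{1}{9} \cdot 1 = \frac{1}{9}$)
$d{\left(o \right)} = \frac{2 + o}{- \frac{1}{18} + o}$ ($d{\left(o \right)} = \frac{o + 2}{o + \frac{1}{-18}} = \frac{2 + o}{o - \frac{1}{18}} = \frac{2 + o}{- \frac{1}{18} + o}$)
$d{\left(U{\left(3,-6 \right)} \right)} - -189958 = \frac{18 \left(2 + \frac{1}{9}\right)}{-1 + 18 \cdot \frac{1}{9}} - -189958 = 18 \frac{1}{-1 + 2} \cdot \frac{19}{9} + 189958 = 18 \cdot 1^{-1} \cdot \frac{19}{9} + 189958 = 18 \cdot 1 \cdot \frac{19}{9} + 189958 = 38 + 189958 = 189996$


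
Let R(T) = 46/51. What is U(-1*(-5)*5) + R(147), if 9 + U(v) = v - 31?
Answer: -719/51 ≈ -14.098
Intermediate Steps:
R(T) = 46/51 (R(T) = 46*(1/51) = 46/51)
U(v) = -40 + v (U(v) = -9 + (v - 31) = -9 + (-31 + v) = -40 + v)
U(-1*(-5)*5) + R(147) = (-40 - 1*(-5)*5) + 46/51 = (-40 + 5*5) + 46/51 = (-40 + 25) + 46/51 = -15 + 46/51 = -719/51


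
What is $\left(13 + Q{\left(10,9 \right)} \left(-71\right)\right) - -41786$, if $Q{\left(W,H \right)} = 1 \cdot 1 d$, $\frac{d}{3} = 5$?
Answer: $40734$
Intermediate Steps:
$d = 15$ ($d = 3 \cdot 5 = 15$)
$Q{\left(W,H \right)} = 15$ ($Q{\left(W,H \right)} = 1 \cdot 1 \cdot 15 = 1 \cdot 15 = 15$)
$\left(13 + Q{\left(10,9 \right)} \left(-71\right)\right) - -41786 = \left(13 + 15 \left(-71\right)\right) - -41786 = \left(13 - 1065\right) + 41786 = -1052 + 41786 = 40734$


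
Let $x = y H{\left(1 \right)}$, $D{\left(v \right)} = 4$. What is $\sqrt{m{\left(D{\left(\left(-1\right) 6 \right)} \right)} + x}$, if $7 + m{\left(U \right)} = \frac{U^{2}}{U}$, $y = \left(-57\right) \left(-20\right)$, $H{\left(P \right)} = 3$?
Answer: $\sqrt{3417} \approx 58.455$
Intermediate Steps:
$y = 1140$
$m{\left(U \right)} = -7 + U$ ($m{\left(U \right)} = -7 + \frac{U^{2}}{U} = -7 + U$)
$x = 3420$ ($x = 1140 \cdot 3 = 3420$)
$\sqrt{m{\left(D{\left(\left(-1\right) 6 \right)} \right)} + x} = \sqrt{\left(-7 + 4\right) + 3420} = \sqrt{-3 + 3420} = \sqrt{3417}$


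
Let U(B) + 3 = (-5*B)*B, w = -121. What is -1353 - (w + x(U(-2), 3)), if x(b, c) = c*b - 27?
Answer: -1136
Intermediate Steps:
U(B) = -3 - 5*B² (U(B) = -3 + (-5*B)*B = -3 - 5*B²)
x(b, c) = -27 + b*c (x(b, c) = b*c - 27 = -27 + b*c)
-1353 - (w + x(U(-2), 3)) = -1353 - (-121 + (-27 + (-3 - 5*(-2)²)*3)) = -1353 - (-121 + (-27 + (-3 - 5*4)*3)) = -1353 - (-121 + (-27 + (-3 - 20)*3)) = -1353 - (-121 + (-27 - 23*3)) = -1353 - (-121 + (-27 - 69)) = -1353 - (-121 - 96) = -1353 - 1*(-217) = -1353 + 217 = -1136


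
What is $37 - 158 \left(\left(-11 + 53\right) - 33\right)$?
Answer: $-1385$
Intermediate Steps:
$37 - 158 \left(\left(-11 + 53\right) - 33\right) = 37 - 158 \left(42 - 33\right) = 37 - 1422 = -1385$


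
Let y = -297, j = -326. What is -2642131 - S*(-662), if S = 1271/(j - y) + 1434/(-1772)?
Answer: -34323080526/12847 ≈ -2.6717e+6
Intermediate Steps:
S = -1146899/25694 (S = 1271/(-326 - 1*(-297)) + 1434/(-1772) = 1271/(-326 + 297) + 1434*(-1/1772) = 1271/(-29) - 717/886 = 1271*(-1/29) - 717/886 = -1271/29 - 717/886 = -1146899/25694 ≈ -44.637)
-2642131 - S*(-662) = -2642131 - (-1146899)*(-662)/25694 = -2642131 - 1*379623569/12847 = -2642131 - 379623569/12847 = -34323080526/12847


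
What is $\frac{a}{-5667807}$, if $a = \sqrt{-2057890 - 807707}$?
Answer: $- \frac{i \sqrt{2865597}}{5667807} \approx - 0.00029867 i$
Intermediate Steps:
$a = i \sqrt{2865597}$ ($a = \sqrt{-2865597} = i \sqrt{2865597} \approx 1692.8 i$)
$\frac{a}{-5667807} = \frac{i \sqrt{2865597}}{-5667807} = i \sqrt{2865597} \left(- \frac{1}{5667807}\right) = - \frac{i \sqrt{2865597}}{5667807}$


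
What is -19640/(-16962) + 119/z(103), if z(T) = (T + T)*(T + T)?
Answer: 417730759/359899716 ≈ 1.1607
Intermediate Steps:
z(T) = 4*T² (z(T) = (2*T)*(2*T) = 4*T²)
-19640/(-16962) + 119/z(103) = -19640/(-16962) + 119/((4*103²)) = -19640*(-1/16962) + 119/((4*10609)) = 9820/8481 + 119/42436 = 417730759/359899716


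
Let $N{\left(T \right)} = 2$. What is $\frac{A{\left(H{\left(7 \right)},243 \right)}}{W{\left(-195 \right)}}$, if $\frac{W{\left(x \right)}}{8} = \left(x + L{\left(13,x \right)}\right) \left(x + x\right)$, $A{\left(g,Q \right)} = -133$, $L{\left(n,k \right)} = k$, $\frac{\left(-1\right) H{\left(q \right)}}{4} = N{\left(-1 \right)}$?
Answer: $- \frac{133}{1216800} \approx -0.0001093$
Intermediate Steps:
$H{\left(q \right)} = -8$ ($H{\left(q \right)} = \left(-4\right) 2 = -8$)
$W{\left(x \right)} = 32 x^{2}$ ($W{\left(x \right)} = 8 \left(x + x\right) \left(x + x\right) = 8 \cdot 2 x 2 x = 8 \cdot 4 x^{2} = 32 x^{2}$)
$\frac{A{\left(H{\left(7 \right)},243 \right)}}{W{\left(-195 \right)}} = - \frac{133}{32 \left(-195\right)^{2}} = - \frac{133}{32 \cdot 38025} = - \frac{133}{1216800}$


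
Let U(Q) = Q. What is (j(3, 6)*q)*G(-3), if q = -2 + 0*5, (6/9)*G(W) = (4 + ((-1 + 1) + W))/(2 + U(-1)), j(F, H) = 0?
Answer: 0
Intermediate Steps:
G(W) = 6 + 3*W/2 (G(W) = 3*((4 + ((-1 + 1) + W))/(2 - 1))/2 = 3*((4 + (0 + W))/1)/2 = 3*((4 + W)*1)/2 = 3*(4 + W)/2 = 6 + 3*W/2)
q = -2 (q = -2 + 0 = -2)
(j(3, 6)*q)*G(-3) = (0*(-2))*(6 + (3/2)*(-3)) = 0*(6 - 9/2) = 0*(3/2) = 0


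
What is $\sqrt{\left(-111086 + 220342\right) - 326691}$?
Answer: $i \sqrt{217435} \approx 466.3 i$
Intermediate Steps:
$\sqrt{\left(-111086 + 220342\right) - 326691} = \sqrt{109256 - 326691} = \sqrt{-217435} = i \sqrt{217435}$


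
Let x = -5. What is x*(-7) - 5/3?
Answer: 100/3 ≈ 33.333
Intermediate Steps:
x*(-7) - 5/3 = -5*(-7) - 5/3 = 35 - 5*⅓ = 35 - 5/3 = 100/3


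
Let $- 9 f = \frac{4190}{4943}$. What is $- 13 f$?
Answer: $\frac{54470}{44487} \approx 1.2244$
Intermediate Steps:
$f = - \frac{4190}{44487}$ ($f = - \frac{4190 \cdot \frac{1}{4943}}{9} = \left(- \frac{1}{9}\right) \frac{4190}{4943} = - \frac{4190}{44487} \approx -0.094185$)
$- 13 f = \left(-13\right) \left(- \frac{4190}{44487}\right) = \frac{54470}{44487}$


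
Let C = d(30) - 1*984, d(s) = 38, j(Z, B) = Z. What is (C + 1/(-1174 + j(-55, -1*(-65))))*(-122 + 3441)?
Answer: -3858785565/1229 ≈ -3.1398e+6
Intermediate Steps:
C = -946 (C = 38 - 1*984 = 38 - 984 = -946)
(C + 1/(-1174 + j(-55, -1*(-65))))*(-122 + 3441) = (-946 + 1/(-1174 - 55))*(-122 + 3441) = (-946 + 1/(-1229))*3319 = (-946 - 1/1229)*3319 = -1162635/1229*3319 = -3858785565/1229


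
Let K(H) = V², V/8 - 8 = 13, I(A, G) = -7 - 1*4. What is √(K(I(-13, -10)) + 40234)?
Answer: √68458 ≈ 261.64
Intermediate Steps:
I(A, G) = -11 (I(A, G) = -7 - 4 = -11)
V = 168 (V = 64 + 8*13 = 64 + 104 = 168)
K(H) = 28224 (K(H) = 168² = 28224)
√(K(I(-13, -10)) + 40234) = √(28224 + 40234) = √68458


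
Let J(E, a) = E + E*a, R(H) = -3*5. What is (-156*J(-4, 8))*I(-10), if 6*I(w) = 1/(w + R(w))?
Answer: -936/25 ≈ -37.440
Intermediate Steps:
R(H) = -15
I(w) = 1/(6*(-15 + w)) (I(w) = 1/(6*(w - 15)) = 1/(6*(-15 + w)))
(-156*J(-4, 8))*I(-10) = (-(-624)*(1 + 8))*(1/(6*(-15 - 10))) = (-(-624)*9)*((1/6)/(-25)) = (-156*(-36))*((1/6)*(-1/25)) = 5616*(-1/150) = -936/25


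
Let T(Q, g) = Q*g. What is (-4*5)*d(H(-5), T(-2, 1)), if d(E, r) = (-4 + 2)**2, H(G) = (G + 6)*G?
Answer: -80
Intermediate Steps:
H(G) = G*(6 + G) (H(G) = (6 + G)*G = G*(6 + G))
d(E, r) = 4 (d(E, r) = (-2)**2 = 4)
(-4*5)*d(H(-5), T(-2, 1)) = -4*5*4 = -20*4 = -80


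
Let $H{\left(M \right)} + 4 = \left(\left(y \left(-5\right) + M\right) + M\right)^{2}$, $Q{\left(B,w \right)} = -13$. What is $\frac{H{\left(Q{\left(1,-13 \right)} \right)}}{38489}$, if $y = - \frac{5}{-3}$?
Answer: $\frac{10573}{346401} \approx 0.030522$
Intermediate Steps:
$y = \frac{5}{3}$ ($y = \left(-5\right) \left(- \frac{1}{3}\right) = \frac{5}{3} \approx 1.6667$)
$H{\left(M \right)} = -4 + \left(- \frac{25}{3} + 2 M\right)^{2}$ ($H{\left(M \right)} = -4 + \left(\left(\frac{5}{3} \left(-5\right) + M\right) + M\right)^{2} = -4 + \left(\left(- \frac{25}{3} + M\right) + M\right)^{2} = -4 + \left(- \frac{25}{3} + 2 M\right)^{2}$)
$\frac{H{\left(Q{\left(1,-13 \right)} \right)}}{38489} = \frac{-4 + \frac{\left(-25 + 6 \left(-13\right)\right)^{2}}{9}}{38489} = \left(-4 + \frac{\left(-25 - 78\right)^{2}}{9}\right) \frac{1}{38489} = \left(-4 + \frac{\left(-103\right)^{2}}{9}\right) \frac{1}{38489} = \left(-4 + \frac{1}{9} \cdot 10609\right) \frac{1}{38489} = \left(-4 + \frac{10609}{9}\right) \frac{1}{38489} = \frac{10573}{9} \cdot \frac{1}{38489} = \frac{10573}{346401}$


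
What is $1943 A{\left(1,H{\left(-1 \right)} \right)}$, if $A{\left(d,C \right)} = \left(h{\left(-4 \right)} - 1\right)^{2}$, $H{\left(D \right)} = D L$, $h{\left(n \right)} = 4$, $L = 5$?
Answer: $17487$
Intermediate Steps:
$H{\left(D \right)} = 5 D$ ($H{\left(D \right)} = D 5 = 5 D$)
$A{\left(d,C \right)} = 9$ ($A{\left(d,C \right)} = \left(4 - 1\right)^{2} = 3^{2} = 9$)
$1943 A{\left(1,H{\left(-1 \right)} \right)} = 1943 \cdot 9 = 17487$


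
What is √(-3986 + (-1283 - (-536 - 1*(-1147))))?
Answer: 14*I*√30 ≈ 76.681*I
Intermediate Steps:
√(-3986 + (-1283 - (-536 - 1*(-1147)))) = √(-3986 + (-1283 - (-536 + 1147))) = √(-3986 + (-1283 - 1*611)) = √(-3986 + (-1283 - 611)) = √(-3986 - 1894) = √(-5880) = 14*I*√30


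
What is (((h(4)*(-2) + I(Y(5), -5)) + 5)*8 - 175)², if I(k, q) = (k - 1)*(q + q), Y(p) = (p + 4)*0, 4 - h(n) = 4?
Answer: 3025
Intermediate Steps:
h(n) = 0 (h(n) = 4 - 1*4 = 4 - 4 = 0)
Y(p) = 0 (Y(p) = (4 + p)*0 = 0)
I(k, q) = 2*q*(-1 + k) (I(k, q) = (-1 + k)*(2*q) = 2*q*(-1 + k))
(((h(4)*(-2) + I(Y(5), -5)) + 5)*8 - 175)² = (((0*(-2) + 2*(-5)*(-1 + 0)) + 5)*8 - 175)² = (((0 + 2*(-5)*(-1)) + 5)*8 - 175)² = (((0 + 10) + 5)*8 - 175)² = ((10 + 5)*8 - 175)² = (15*8 - 175)² = (120 - 175)² = (-55)² = 3025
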